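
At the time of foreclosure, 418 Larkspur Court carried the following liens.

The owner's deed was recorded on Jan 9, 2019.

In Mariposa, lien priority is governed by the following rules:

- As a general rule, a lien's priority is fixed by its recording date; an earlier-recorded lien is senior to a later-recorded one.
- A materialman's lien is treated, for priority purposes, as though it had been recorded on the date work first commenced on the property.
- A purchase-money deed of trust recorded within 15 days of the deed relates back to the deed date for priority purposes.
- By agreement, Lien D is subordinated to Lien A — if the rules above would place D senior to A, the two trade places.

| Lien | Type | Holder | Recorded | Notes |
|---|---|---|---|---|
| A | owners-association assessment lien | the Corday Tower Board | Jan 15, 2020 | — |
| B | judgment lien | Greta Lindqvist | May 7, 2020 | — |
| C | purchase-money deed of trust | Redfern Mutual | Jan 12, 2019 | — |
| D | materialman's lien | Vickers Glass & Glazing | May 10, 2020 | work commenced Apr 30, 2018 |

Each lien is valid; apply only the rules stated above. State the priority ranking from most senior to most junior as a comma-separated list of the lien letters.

Adjusting effective dates: C relates back to the deed date Jan 9, 2019; D relates back to Apr 30, 2018 (work commenced).
By effective date: D (Apr 30, 2018), C (Jan 9, 2019), A (Jan 15, 2020), B (May 7, 2020).
The subordination applies — D was senior to A — so D and A swap.

A, C, D, B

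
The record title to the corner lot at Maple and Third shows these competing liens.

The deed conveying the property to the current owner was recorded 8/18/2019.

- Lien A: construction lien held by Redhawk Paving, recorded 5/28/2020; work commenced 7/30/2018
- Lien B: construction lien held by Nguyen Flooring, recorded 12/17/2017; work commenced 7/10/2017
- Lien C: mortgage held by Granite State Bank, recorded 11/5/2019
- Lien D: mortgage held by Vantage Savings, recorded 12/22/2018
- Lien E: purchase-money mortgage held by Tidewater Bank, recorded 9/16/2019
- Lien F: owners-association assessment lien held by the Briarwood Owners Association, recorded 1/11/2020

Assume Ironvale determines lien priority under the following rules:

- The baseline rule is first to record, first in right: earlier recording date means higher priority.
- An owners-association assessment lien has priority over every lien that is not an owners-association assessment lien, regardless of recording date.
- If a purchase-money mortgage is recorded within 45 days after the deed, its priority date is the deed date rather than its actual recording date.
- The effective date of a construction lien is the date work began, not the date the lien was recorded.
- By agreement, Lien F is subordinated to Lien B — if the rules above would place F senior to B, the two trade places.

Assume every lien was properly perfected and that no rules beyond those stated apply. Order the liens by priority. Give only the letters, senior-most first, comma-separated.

First, effective dates: A relates back to 7/30/2018 (work commenced); B is treated as recorded 7/10/2017, the work-commencement date; E relates back to the deed date 8/18/2019.
F is an owners-association assessment lien and takes priority over every other lien.
Ordering the rest by effective date: B (7/10/2017), A (7/30/2018), D (12/22/2018), E (8/18/2019), C (11/5/2019).
F is senior to B before the subordination, so the two trade places.

B, F, A, D, E, C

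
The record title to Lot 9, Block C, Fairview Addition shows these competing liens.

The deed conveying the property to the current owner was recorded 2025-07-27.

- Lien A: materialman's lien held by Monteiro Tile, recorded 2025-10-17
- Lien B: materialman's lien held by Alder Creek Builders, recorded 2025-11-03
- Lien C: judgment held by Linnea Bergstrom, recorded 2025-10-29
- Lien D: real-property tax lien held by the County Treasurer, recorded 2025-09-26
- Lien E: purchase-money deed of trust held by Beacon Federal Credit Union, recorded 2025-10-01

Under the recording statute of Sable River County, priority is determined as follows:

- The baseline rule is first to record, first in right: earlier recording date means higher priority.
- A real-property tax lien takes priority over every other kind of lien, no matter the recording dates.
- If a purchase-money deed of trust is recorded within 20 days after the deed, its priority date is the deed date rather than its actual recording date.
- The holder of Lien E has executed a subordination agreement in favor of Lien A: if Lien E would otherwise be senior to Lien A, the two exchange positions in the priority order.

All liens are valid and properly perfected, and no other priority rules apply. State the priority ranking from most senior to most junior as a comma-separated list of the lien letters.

Effective dates: E was recorded 66 days after the deed — beyond 20 days — so no relation-back applies.
D is a real-property tax lien, so it outranks all other liens regardless of date.
The other liens, earliest effective date first: E (2025-10-01), A (2025-10-17), C (2025-10-29), B (2025-11-03).
Because E would otherwise rank above A, the subordination swaps them.

D, A, E, C, B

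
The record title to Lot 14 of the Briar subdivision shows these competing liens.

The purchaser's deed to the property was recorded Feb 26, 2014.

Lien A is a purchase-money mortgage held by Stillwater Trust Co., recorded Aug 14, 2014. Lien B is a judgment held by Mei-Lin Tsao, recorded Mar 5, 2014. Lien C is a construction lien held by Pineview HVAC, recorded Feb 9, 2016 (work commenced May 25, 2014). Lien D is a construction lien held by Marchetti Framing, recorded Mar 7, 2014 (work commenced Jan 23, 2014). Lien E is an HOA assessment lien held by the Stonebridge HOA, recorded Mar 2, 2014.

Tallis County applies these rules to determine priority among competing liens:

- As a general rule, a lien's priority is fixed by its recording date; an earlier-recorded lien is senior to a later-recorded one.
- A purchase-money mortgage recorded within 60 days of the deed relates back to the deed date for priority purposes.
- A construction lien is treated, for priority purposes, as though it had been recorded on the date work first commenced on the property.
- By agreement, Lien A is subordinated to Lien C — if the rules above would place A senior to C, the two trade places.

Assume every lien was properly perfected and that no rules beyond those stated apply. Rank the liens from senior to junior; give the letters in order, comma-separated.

Adjusting effective dates: A was recorded 169 days after the deed — beyond 60 days — so no relation-back applies; C is treated as recorded May 25, 2014, the work-commencement date; D relates back to Jan 23, 2014 (work commenced).
Sorted by effective date: D (Jan 23, 2014), E (Mar 2, 2014), B (Mar 5, 2014), C (May 25, 2014), A (Aug 14, 2014).
A is already junior to C, so the subordination agreement changes nothing.

D, E, B, C, A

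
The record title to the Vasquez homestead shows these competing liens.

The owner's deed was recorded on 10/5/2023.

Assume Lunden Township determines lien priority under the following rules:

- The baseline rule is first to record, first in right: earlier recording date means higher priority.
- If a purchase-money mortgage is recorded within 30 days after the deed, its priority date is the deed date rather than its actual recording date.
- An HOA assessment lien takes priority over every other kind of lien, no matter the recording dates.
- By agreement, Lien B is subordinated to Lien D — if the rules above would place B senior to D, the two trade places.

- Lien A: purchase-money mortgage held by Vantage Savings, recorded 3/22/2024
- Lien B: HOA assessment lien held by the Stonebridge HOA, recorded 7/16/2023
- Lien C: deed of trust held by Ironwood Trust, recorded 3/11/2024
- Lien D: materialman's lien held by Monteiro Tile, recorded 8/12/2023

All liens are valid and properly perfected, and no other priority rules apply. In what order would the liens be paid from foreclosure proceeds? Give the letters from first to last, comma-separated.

Adjusting effective dates: A was recorded 169 days after the deed — beyond 30 days — so no relation-back applies.
B is an HOA assessment lien and takes priority over every other lien.
Among the remaining liens, by effective date: D (8/12/2023), C (3/11/2024), A (3/22/2024).
Because B would otherwise rank above D, the subordination swaps them.

D, B, C, A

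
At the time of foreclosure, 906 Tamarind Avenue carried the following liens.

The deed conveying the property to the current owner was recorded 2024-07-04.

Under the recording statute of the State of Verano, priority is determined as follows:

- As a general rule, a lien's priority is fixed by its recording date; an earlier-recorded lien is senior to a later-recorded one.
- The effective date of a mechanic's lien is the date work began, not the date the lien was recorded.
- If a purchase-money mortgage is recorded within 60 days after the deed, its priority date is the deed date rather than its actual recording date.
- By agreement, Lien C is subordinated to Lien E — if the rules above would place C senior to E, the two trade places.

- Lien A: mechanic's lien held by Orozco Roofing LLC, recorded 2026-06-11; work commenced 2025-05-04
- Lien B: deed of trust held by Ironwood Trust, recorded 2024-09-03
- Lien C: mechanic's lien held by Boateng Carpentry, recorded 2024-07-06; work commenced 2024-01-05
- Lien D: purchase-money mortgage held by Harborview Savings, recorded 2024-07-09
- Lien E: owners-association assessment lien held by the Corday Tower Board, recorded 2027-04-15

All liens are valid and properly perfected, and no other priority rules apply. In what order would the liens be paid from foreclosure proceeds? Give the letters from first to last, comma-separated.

Effective dates after the stated exceptions: A relates back to 2025-05-04 (work commenced); C relates back to 2024-01-05 (work commenced); D's effective date is the deed date, 2024-07-04.
Sorted by effective date: C (2024-01-05), D (2024-07-04), B (2024-09-03), A (2025-05-04), E (2027-04-15).
The subordination applies — C was senior to E — so C and E swap.

E, D, B, A, C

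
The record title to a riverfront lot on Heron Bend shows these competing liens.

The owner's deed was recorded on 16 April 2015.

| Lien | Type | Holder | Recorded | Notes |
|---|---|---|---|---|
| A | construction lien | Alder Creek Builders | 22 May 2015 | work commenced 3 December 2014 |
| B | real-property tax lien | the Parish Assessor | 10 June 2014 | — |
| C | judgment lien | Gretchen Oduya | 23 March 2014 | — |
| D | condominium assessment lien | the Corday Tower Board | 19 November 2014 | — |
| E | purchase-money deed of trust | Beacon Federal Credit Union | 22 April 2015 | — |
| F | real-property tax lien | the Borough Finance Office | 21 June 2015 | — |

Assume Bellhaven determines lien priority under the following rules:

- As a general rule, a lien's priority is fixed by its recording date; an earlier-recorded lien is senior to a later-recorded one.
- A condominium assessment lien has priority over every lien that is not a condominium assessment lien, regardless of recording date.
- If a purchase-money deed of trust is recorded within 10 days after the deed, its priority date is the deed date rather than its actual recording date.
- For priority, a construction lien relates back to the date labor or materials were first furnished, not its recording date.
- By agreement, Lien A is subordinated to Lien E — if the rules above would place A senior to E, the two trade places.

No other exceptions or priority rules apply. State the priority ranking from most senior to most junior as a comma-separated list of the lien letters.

D, C, B, E, A, F

First, effective dates: A relates back to 3 December 2014 (work commenced); E's effective date is the deed date, 16 April 2015.
D is a condominium assessment lien and takes priority over every other lien.
Among the remaining liens, by effective date: C (23 March 2014), B (10 June 2014), A (3 December 2014), E (16 April 2015), F (21 June 2015).
A is senior to E before the subordination, so the two trade places.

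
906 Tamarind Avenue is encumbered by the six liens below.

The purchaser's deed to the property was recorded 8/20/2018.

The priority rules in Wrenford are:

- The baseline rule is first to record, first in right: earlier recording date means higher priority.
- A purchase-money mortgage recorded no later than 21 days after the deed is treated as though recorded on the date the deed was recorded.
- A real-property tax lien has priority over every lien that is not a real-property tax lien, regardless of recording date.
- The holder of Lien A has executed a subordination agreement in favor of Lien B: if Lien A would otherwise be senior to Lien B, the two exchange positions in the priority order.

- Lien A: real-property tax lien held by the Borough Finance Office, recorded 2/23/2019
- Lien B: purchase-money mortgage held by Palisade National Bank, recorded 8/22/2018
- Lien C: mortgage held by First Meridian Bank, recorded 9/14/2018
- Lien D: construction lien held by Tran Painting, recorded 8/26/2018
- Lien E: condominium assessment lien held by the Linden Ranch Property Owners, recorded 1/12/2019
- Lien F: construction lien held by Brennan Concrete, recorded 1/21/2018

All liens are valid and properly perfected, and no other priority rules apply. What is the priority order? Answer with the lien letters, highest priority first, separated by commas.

Effective dates after the stated exceptions: B relates back to the deed date 8/20/2018.
As a real-property tax lien, A is senior to every other lien.
Remaining liens by effective date: F (1/21/2018), B (8/20/2018), D (8/26/2018), C (9/14/2018), E (1/12/2019).
The subordination applies — A was senior to B — so A and B swap.

B, F, A, D, C, E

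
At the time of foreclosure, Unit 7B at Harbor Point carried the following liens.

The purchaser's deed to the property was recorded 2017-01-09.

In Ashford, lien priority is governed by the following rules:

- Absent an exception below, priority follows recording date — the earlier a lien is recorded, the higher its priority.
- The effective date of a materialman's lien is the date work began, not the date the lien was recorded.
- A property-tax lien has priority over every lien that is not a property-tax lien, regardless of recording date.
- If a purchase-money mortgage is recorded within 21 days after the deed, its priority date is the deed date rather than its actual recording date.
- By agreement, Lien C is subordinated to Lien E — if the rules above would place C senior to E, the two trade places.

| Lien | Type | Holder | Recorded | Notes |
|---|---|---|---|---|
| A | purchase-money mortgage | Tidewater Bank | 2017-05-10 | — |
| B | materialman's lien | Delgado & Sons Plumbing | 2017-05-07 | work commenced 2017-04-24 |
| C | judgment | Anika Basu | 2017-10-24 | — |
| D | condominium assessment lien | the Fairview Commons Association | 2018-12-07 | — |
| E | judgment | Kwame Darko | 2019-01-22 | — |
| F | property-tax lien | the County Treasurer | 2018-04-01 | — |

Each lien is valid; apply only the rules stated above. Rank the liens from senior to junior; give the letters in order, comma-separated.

F, B, A, E, D, C

Effective dates: A missed the 21-day window (121 days after the deed), so its recording date stands; B's effective date is 2017-04-24, when work began.
F, as a property-tax lien, has superpriority and ranks first.
Remaining liens by effective date: B (2017-04-24), A (2017-05-10), C (2017-10-24), D (2018-12-07), E (2019-01-22).
Because C would otherwise rank above E, the subordination swaps them.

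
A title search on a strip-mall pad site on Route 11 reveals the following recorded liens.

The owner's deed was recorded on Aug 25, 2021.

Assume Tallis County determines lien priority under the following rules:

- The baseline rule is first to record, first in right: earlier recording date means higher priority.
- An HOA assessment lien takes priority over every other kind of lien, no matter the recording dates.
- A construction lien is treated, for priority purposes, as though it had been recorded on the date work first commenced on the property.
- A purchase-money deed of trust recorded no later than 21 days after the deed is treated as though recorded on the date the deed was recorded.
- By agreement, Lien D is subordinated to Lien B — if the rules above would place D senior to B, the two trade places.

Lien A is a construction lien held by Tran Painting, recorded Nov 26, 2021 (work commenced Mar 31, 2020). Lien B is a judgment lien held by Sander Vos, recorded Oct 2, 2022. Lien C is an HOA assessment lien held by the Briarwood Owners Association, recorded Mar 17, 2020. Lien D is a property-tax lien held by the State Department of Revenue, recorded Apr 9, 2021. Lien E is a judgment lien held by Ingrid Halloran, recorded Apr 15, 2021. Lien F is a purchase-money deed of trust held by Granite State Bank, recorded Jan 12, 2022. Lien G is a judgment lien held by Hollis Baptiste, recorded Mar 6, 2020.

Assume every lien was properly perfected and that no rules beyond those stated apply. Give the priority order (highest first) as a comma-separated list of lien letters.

C, G, A, B, E, F, D

First, effective dates: A relates back to Mar 31, 2020 (work commenced); F was recorded 140 days after the deed — beyond 21 days — so no relation-back applies.
C, as an HOA assessment lien, has superpriority and ranks first.
Among the remaining liens, by effective date: G (Mar 6, 2020), A (Mar 31, 2020), D (Apr 9, 2021), E (Apr 15, 2021), F (Jan 12, 2022), B (Oct 2, 2022).
Because D would otherwise rank above B, the subordination swaps them.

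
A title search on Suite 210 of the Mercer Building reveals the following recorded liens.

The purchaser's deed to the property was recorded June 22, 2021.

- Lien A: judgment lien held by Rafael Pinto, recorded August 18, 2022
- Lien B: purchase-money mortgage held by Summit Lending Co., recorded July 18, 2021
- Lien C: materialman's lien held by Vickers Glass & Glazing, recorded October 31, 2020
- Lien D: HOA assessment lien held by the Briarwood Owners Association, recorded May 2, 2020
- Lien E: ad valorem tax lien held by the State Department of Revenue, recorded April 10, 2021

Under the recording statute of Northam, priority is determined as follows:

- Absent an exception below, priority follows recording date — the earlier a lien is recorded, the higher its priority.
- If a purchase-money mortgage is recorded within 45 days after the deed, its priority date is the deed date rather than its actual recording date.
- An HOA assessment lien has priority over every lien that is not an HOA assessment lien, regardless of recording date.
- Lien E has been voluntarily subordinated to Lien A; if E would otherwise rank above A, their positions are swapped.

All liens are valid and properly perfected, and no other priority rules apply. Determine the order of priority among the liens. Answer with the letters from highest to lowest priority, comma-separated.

D, C, A, B, E

First, effective dates: B relates back to the deed date June 22, 2021.
As an HOA assessment lien, D is senior to every other lien.
Ordering the rest by effective date: C (October 31, 2020), E (April 10, 2021), B (June 22, 2021), A (August 18, 2022).
E would otherwise be senior to A, so under the subordination agreement E and A exchange positions.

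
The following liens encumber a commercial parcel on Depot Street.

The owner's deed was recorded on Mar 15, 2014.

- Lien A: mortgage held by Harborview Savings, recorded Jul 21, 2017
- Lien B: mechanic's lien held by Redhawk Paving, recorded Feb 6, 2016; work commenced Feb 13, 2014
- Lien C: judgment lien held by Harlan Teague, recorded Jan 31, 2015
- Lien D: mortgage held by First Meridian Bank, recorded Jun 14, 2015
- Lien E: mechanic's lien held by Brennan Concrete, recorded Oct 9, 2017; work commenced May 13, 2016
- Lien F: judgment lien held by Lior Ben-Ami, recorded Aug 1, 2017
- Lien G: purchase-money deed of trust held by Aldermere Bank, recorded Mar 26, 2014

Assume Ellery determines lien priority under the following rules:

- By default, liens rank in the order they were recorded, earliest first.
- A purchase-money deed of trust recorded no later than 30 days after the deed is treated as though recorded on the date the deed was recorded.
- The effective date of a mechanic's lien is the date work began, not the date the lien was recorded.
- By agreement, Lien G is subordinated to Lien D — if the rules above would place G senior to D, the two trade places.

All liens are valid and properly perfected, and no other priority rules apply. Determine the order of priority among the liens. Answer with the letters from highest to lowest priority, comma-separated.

B, D, C, G, E, A, F

Effective dates after the stated exceptions: B is treated as recorded Feb 13, 2014, the work-commencement date; E is treated as recorded May 13, 2016, the work-commencement date; G was recorded within the 30-day window, so its effective date is the deed date Mar 15, 2014.
By effective date, earliest first: B (Feb 13, 2014), G (Mar 15, 2014), C (Jan 31, 2015), D (Jun 14, 2015), E (May 13, 2016), A (Jul 21, 2017), F (Aug 1, 2017).
G would otherwise be senior to D, so under the subordination agreement G and D exchange positions.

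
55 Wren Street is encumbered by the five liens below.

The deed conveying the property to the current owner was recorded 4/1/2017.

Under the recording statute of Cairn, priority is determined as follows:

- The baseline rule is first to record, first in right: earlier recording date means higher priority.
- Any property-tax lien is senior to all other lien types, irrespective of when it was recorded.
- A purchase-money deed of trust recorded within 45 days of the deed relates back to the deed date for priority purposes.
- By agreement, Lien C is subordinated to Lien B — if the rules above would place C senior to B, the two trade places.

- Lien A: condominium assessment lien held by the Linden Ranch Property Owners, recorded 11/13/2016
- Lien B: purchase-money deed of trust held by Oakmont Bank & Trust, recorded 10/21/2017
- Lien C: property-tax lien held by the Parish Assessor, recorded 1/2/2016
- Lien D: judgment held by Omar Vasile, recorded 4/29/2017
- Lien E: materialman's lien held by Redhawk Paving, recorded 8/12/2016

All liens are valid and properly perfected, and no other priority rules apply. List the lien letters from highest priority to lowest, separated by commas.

B, E, A, D, C

First, effective dates: B was recorded 203 days after the deed — beyond 45 days — so no relation-back applies.
C is a property-tax lien, so it outranks all other liens regardless of date.
Among the remaining liens, by effective date: E (8/12/2016), A (11/13/2016), D (4/29/2017), B (10/21/2017).
Because C would otherwise rank above B, the subordination swaps them.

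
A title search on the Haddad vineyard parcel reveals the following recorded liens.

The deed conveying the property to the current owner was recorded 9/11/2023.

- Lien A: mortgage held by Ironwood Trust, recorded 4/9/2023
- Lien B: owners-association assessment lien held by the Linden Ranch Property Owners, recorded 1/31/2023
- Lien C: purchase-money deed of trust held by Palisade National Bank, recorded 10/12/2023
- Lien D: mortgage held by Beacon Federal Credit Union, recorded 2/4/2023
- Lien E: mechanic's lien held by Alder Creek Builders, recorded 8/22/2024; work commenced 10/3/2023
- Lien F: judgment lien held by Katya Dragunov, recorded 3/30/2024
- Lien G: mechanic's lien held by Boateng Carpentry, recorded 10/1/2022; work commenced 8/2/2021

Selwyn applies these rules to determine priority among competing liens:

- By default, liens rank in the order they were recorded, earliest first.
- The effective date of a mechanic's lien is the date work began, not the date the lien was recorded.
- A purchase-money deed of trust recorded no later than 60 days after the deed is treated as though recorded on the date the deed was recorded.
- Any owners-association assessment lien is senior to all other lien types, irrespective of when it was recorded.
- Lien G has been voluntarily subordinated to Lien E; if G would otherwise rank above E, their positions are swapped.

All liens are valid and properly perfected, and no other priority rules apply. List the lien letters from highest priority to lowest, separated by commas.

B, E, D, A, C, G, F

Adjusting effective dates: C relates back to the deed date 9/11/2023; E relates back to 10/3/2023 (work commenced); G's effective date is 8/2/2021, when work began.
As an owners-association assessment lien, B is senior to every other lien.
Ordering the rest by effective date: G (8/2/2021), D (2/4/2023), A (4/9/2023), C (9/11/2023), E (10/3/2023), F (3/30/2024).
The subordination applies — G was senior to E — so G and E swap.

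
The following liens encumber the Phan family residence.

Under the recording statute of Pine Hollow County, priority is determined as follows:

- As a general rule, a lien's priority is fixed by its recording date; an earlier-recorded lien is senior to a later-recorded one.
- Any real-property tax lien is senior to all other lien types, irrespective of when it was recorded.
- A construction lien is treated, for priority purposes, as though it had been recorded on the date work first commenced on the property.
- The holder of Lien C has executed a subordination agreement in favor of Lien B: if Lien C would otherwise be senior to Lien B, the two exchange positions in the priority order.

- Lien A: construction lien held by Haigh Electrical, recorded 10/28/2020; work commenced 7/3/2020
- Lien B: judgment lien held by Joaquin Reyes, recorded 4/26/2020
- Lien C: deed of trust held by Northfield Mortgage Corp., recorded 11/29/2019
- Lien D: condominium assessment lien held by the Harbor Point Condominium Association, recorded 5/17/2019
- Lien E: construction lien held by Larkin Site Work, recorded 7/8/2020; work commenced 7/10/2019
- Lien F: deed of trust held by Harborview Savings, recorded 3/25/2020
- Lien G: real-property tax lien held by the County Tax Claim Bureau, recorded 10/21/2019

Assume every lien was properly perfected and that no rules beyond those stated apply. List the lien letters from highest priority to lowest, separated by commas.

G, D, E, B, F, C, A

Effective dates after the stated exceptions: A is treated as recorded 7/3/2020, the work-commencement date; E relates back to 7/10/2019 (work commenced).
As a real-property tax lien, G is senior to every other lien.
Remaining liens by effective date: D (5/17/2019), E (7/10/2019), C (11/29/2019), F (3/25/2020), B (4/26/2020), A (7/3/2020).
C would otherwise be senior to B, so under the subordination agreement C and B exchange positions.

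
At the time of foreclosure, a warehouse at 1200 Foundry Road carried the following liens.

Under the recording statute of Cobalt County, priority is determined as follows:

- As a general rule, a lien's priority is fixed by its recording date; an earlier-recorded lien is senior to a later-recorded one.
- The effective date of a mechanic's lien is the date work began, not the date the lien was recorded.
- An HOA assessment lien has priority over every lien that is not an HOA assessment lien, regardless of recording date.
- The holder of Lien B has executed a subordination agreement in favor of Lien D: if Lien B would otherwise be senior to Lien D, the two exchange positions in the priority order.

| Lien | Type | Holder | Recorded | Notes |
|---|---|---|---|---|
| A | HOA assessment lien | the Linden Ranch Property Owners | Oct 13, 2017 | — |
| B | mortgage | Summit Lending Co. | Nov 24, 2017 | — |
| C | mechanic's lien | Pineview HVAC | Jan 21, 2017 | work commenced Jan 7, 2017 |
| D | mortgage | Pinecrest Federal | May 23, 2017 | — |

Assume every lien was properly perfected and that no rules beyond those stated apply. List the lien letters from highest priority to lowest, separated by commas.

Effective dates: C is treated as recorded Jan 7, 2017, the work-commencement date.
A is an HOA assessment lien, so it outranks all other liens regardless of date.
Among the remaining liens, by effective date: C (Jan 7, 2017), D (May 23, 2017), B (Nov 24, 2017).
Since B is not senior to D, the subordination leaves the order unchanged.

A, C, D, B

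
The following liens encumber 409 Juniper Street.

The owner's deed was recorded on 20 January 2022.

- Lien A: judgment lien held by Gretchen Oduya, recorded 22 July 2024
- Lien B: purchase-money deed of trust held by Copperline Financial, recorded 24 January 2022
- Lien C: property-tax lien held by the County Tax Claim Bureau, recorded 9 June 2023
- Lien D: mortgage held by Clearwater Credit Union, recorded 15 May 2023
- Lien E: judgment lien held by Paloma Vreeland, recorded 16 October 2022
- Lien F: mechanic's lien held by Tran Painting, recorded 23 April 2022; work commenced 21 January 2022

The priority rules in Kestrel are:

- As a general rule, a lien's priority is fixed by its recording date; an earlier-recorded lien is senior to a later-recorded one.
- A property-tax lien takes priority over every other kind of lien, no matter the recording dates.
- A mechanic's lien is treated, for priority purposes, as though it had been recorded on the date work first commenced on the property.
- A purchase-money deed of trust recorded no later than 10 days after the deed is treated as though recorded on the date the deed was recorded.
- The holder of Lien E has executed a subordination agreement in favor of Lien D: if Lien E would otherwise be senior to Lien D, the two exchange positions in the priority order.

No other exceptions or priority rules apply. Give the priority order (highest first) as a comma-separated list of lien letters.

C, B, F, D, E, A

Effective dates: B relates back to the deed date 20 January 2022; F is treated as recorded 21 January 2022, the work-commencement date.
C is a property-tax lien and takes priority over every other lien.
Remaining liens by effective date: B (20 January 2022), F (21 January 2022), E (16 October 2022), D (15 May 2023), A (22 July 2024).
E is senior to D before the subordination, so the two trade places.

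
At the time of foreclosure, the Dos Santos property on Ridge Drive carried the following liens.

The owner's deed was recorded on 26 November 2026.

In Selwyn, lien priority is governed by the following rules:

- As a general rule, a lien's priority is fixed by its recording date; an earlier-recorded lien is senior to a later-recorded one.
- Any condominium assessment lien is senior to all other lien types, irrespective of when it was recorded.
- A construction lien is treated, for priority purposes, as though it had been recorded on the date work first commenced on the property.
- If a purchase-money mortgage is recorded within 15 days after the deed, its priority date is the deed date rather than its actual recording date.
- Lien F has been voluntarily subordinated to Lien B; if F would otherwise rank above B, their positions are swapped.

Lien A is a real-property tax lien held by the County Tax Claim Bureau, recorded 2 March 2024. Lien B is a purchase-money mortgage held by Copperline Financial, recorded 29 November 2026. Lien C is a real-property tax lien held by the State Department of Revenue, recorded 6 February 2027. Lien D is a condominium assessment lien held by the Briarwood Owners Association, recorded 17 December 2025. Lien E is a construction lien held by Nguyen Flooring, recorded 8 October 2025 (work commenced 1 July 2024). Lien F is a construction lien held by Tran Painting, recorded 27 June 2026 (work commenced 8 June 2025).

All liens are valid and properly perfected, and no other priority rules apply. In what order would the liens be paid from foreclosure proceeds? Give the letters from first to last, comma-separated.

First, effective dates: B was recorded within the 15-day window, so its effective date is the deed date 26 November 2026; E relates back to 1 July 2024 (work commenced); F is treated as recorded 8 June 2025, the work-commencement date.
D is a condominium assessment lien, so it outranks all other liens regardless of date.
The other liens, earliest effective date first: A (2 March 2024), E (1 July 2024), F (8 June 2025), B (26 November 2026), C (6 February 2027).
F would otherwise be senior to B, so under the subordination agreement F and B exchange positions.

D, A, E, B, F, C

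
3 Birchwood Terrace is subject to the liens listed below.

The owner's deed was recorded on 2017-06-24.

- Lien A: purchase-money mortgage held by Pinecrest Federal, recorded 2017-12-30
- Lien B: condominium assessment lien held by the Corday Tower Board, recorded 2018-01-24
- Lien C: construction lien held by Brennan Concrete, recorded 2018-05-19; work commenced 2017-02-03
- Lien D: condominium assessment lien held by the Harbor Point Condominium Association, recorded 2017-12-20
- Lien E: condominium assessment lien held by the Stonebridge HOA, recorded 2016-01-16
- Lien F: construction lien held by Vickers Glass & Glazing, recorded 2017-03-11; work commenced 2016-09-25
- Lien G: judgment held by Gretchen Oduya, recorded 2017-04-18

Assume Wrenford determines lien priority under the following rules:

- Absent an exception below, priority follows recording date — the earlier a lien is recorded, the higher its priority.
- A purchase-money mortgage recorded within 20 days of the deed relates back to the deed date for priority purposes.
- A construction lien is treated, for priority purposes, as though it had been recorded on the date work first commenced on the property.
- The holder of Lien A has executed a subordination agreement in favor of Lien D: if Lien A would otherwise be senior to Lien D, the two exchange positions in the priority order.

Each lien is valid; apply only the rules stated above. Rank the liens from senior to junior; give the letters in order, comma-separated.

E, F, C, G, D, A, B

Effective dates: A missed the 20-day window (189 days after the deed), so its recording date stands; C relates back to 2017-02-03 (work commenced); F is treated as recorded 2016-09-25, the work-commencement date.
Sorted by effective date: E (2016-01-16), F (2016-09-25), C (2017-02-03), G (2017-04-18), D (2017-12-20), A (2017-12-30), B (2018-01-24).
Since A is not senior to D, the subordination leaves the order unchanged.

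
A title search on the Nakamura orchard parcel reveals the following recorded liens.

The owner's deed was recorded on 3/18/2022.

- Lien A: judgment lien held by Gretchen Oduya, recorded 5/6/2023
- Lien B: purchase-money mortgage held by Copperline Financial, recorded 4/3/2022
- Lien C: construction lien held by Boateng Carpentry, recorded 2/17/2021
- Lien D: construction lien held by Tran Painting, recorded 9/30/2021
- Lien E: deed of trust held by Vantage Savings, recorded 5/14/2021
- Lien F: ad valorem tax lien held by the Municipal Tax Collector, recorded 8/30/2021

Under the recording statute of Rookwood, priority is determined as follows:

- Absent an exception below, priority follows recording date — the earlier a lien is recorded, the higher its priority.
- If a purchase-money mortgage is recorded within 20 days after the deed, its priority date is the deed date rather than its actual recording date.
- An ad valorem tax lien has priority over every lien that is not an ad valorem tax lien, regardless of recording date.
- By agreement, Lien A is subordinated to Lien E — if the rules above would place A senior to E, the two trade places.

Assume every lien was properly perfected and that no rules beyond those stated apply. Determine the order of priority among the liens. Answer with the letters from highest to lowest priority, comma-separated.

F, C, E, D, B, A

Adjusting effective dates: B relates back to the deed date 3/18/2022.
F is an ad valorem tax lien, so it outranks all other liens regardless of date.
The other liens, earliest effective date first: C (2/17/2021), E (5/14/2021), D (9/30/2021), B (3/18/2022), A (5/6/2023).
A is already junior to E, so the subordination agreement changes nothing.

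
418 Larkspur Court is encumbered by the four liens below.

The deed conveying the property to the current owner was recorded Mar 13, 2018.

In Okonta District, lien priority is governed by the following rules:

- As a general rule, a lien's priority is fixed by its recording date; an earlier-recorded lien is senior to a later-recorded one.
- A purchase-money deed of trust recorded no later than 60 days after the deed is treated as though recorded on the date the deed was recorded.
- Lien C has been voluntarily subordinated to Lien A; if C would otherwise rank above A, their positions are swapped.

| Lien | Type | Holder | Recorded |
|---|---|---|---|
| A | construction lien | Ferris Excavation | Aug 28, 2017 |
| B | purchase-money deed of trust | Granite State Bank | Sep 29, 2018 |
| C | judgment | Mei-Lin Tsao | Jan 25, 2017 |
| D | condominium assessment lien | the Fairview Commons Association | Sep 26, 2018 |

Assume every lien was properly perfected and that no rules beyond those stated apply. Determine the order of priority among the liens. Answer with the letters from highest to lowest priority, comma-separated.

A, C, D, B

First, effective dates: B was recorded 200 days after the deed, outside the 60-day window, so it keeps its recording date.
By effective date: C (Jan 25, 2017), A (Aug 28, 2017), D (Sep 26, 2018), B (Sep 29, 2018).
The subordination applies — C was senior to A — so C and A swap.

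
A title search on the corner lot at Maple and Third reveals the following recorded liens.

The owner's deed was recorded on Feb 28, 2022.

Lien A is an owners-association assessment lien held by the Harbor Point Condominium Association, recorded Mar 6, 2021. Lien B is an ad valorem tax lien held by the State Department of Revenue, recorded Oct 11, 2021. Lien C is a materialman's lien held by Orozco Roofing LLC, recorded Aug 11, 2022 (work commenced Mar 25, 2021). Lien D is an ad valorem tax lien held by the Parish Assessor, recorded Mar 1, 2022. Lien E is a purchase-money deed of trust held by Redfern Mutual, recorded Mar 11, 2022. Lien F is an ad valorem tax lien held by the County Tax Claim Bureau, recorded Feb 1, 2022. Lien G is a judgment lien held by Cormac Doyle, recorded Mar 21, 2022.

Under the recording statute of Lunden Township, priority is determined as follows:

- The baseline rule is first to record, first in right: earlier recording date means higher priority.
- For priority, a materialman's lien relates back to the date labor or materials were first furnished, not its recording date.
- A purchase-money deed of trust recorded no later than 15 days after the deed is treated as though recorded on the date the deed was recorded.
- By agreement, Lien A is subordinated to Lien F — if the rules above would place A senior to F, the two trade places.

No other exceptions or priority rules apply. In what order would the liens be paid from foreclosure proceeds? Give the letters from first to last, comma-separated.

First, effective dates: C is treated as recorded Mar 25, 2021, the work-commencement date; E was recorded within the 15-day window, so its effective date is the deed date Feb 28, 2022.
By effective date: A (Mar 6, 2021), C (Mar 25, 2021), B (Oct 11, 2021), F (Feb 1, 2022), E (Feb 28, 2022), D (Mar 1, 2022), G (Mar 21, 2022).
Because A would otherwise rank above F, the subordination swaps them.

F, C, B, A, E, D, G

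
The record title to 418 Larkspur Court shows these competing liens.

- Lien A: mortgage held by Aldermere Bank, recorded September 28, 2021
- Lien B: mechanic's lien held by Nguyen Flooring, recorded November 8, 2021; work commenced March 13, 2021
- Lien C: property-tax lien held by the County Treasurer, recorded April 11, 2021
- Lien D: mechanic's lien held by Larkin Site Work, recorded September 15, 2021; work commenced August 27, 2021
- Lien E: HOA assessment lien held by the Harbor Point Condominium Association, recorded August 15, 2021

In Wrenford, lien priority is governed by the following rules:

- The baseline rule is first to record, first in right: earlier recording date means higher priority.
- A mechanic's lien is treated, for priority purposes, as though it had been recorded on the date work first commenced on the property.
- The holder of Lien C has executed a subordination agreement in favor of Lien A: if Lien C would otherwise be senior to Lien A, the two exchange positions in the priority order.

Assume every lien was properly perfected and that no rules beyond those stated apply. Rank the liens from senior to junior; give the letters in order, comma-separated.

B, A, E, D, C

Effective dates after the stated exceptions: B relates back to March 13, 2021 (work commenced); D is treated as recorded August 27, 2021, the work-commencement date.
By effective date: B (March 13, 2021), C (April 11, 2021), E (August 15, 2021), D (August 27, 2021), A (September 28, 2021).
C is senior to A before the subordination, so the two trade places.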